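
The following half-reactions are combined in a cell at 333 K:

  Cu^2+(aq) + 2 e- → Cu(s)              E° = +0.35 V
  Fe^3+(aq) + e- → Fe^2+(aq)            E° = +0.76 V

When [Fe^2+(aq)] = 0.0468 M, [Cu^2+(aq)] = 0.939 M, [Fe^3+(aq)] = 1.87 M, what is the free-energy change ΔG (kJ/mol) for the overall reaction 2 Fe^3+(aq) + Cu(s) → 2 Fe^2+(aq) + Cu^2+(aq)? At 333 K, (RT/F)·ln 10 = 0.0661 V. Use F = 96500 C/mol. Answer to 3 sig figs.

−99.7 kJ/mol

The standard cell potential is +0.76 − (+0.35) = +0.41 V, with n = 2 electrons in the balanced equation.
Here Q = ([Fe^2+(aq)]^2·[Cu^2+(aq)]) / [Fe^3+(aq)]^2 = 0.000588 (log Q = −3.231), giving E = +0.41 − (0.0661/2)·(−3.231) = +0.5168 V.
Then ΔG = −nFE = −2 × 96500 × +0.5168 J/mol = −99.7 kJ/mol.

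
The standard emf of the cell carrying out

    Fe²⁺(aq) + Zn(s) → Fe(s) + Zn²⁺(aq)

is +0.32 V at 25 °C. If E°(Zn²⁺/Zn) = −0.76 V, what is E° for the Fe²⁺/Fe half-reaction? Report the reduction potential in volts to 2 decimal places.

−0.44 V

In the reaction as written the Fe²⁺/Fe couple is reduced (cathode) and Zn²⁺/Zn is oxidized (anode), so E°cell = E°(Fe²⁺/Fe) − E°(Zn²⁺/Zn).
E°(Fe²⁺/Fe) = E°cell + E°(anode) = +0.32 + (−0.76) = −0.44 V.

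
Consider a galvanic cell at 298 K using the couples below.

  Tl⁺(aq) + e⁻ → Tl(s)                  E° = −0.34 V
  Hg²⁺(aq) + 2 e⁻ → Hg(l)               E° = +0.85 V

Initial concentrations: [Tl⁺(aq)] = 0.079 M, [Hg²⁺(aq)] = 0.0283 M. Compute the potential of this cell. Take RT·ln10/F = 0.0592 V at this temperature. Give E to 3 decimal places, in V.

Since E°(Hg²⁺/Hg) > E°(Tl⁺/Tl), Hg²⁺/Hg serves as the cathode.
E°cell = +0.85 − (−0.34) = +1.19 V, with n = 2 electrons transferred.
For the overall reaction Hg²⁺(aq) + 2 Tl(s) → Hg(l) + 2 Tl⁺(aq), Q = [Tl⁺(aq)]^2 / [Hg²⁺(aq)] = 0.221, giving log Q = −0.657.
By the Nernst equation, E = +1.19 − (0.0592/2)·(−0.657) = +1.209 V.

+1.209 V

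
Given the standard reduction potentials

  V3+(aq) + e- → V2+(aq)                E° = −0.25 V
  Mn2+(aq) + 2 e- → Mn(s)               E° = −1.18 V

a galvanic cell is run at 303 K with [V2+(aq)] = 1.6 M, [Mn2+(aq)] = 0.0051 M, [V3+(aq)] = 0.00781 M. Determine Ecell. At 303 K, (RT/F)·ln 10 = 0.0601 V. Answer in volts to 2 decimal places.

V³⁺/V²⁺ is reduced (cathode, E° = −0.25 V) and Mn²⁺/Mn is oxidized (anode).
E°cell = −0.25 − (−1.18) = +0.93 V, with n = 2 electrons transferred.
The balanced reaction is 2 V3+(aq) + Mn(s) → 2 V2+(aq) + Mn2+(aq), so Q = ([V2+(aq)]^2·[Mn2+(aq)]) / [V3+(aq)]^2 = 214 and log Q = 2.331.
E = E° − (0.0601/n)·log Q = +0.93 − (0.0601/2)(2.331) = +0.86 V.

+0.86 V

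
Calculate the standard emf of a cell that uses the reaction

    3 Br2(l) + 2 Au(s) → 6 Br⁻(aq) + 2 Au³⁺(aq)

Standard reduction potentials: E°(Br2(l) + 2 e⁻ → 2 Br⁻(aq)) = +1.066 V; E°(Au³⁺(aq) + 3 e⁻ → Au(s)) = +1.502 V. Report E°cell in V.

In the reaction as written, Br2(l) is reduced (cathode) and Au³⁺(aq) is produced by oxidation at the anode.
E°cell = E°(cathode) − E°(anode) = +1.066 − (+1.502) = −0.436 V.
The negative E°cell means the reaction is non-spontaneous in the direction written.

−0.436 V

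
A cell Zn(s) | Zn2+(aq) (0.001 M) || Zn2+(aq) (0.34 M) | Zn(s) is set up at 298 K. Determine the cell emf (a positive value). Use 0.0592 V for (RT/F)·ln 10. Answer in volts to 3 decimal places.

0.075 V

For a concentration cell E°cell = 0, since both electrodes use the same couple.
The compartment with the higher Zn2+(aq) concentration (0.34 M) acts as the cathode; ions are reduced there and produced at the dilute (0.001 M) anode.
With n = 2, Ecell = −(0.0592/2)·log([dilute]/[conc]) = −(0.0592/2)·log(0.001/0.34) = +0.075 V.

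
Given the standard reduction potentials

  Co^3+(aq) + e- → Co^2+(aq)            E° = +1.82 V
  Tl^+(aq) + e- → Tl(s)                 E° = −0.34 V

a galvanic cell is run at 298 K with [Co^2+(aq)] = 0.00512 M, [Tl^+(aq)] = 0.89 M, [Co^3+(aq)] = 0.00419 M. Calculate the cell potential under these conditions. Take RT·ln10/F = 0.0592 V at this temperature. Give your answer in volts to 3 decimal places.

The Co³⁺/Co²⁺ couple has the more positive E°, so it is the cathode; Tl⁺/Tl is the anode.
E°cell = E°cat − E°an = +1.82 − (−0.34) = +2.16 V; n = 1.
The balanced reaction is Co^3+(aq) + Tl(s) → Co^2+(aq) + Tl^+(aq), so Q = ([Co^2+(aq)]·[Tl^+(aq)]) / [Co^3+(aq)] = 1.09 and log Q = 0.036.
Applying E = E° − (RT ln10/nF)·log Q gives +2.16 − (0.0592/1)(0.036) = +2.158 V.

+2.158 V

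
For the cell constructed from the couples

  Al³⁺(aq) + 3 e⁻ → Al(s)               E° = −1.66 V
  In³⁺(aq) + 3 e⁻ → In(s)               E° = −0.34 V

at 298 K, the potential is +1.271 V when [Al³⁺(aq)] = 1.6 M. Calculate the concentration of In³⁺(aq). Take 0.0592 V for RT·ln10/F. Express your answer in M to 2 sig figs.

0.0053 M

With In³⁺/In at the cathode and Al³⁺/Al at the anode, E°cell = −0.34 − (−1.66) = +1.32 V (n = 3).
From the Nernst equation, log Q = n(E° − E)/0.0592 = 3·(+1.32 − (+1.271))/0.0592 = 2.483.
Balancing electrons gives In³⁺(aq) + Al(s) → In(s) + Al³⁺(aq); thus Q = [Al³⁺(aq)] / [In³⁺(aq)].
Substituting the known concentrations and solving, log [In³⁺(aq)] = −2.279 and [In³⁺(aq)] = 0.0053 M.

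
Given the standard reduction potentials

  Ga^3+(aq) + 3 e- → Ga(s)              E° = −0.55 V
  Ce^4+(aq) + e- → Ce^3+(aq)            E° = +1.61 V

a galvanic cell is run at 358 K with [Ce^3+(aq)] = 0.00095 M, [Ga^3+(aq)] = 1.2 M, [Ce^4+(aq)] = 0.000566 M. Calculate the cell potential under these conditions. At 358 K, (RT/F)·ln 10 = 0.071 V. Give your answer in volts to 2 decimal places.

The Ce⁴⁺/Ce³⁺ couple has the more positive E°, so it is the cathode; Ga³⁺/Ga is the anode.
E°cell = E°cat − E°an = +1.61 − (−0.55) = +2.16 V; n = 3.
The balanced reaction is 3 Ce^4+(aq) + Ga(s) → 3 Ce^3+(aq) + Ga^3+(aq), so Q = ([Ce^3+(aq)]^3·[Ga^3+(aq)]) / [Ce^4+(aq)]^3 = 5.67 and log Q = 0.754.
By the Nernst equation, E = +2.16 − (0.071/3)·(0.754) = +2.14 V.

+2.14 V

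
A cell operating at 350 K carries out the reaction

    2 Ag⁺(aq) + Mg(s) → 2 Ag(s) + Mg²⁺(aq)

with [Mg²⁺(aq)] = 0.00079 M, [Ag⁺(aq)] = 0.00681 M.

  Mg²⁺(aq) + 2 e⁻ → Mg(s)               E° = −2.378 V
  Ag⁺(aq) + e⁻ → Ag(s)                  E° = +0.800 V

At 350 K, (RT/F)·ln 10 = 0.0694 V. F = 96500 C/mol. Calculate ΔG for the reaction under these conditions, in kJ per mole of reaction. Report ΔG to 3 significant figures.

−605 kJ/mol

With Ag⁺/Ag reduced at the cathode, E°cell = +0.800 − (−2.378) = +3.178 V and n = 2.
Q = [Mg²⁺(aq)] / [Ag⁺(aq)]^2 = 17, so log Q = 1.231 and E = +3.178 − (0.0694/2)(1.231) = +3.1353 V.
Then ΔG = −nFE = −2 × 96500 × +3.1353 J/mol = −605 kJ/mol.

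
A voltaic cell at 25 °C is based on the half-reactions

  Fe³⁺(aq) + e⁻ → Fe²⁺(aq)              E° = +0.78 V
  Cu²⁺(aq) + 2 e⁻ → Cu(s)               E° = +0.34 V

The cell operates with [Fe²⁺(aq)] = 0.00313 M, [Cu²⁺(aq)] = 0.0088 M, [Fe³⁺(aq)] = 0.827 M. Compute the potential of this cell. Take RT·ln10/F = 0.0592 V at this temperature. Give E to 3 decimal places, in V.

Fe³⁺/Fe²⁺ is reduced (cathode, E° = +0.78 V) and Cu²⁺/Cu is oxidized (anode).
The standard potential is +0.78 − (+0.34) = +0.44 V and the balanced reaction transfers n = 2 electrons.
The balanced reaction is 2 Fe³⁺(aq) + Cu(s) → 2 Fe²⁺(aq) + Cu²⁺(aq), so Q = ([Fe²⁺(aq)]^2·[Cu²⁺(aq)]) / [Fe³⁺(aq)]^2 = 1.26×10^−7 and log Q = −6.899.
Applying E = E° − (RT ln10/nF)·log Q gives +0.44 − (0.0592/2)(−6.899) = +0.644 V.

+0.644 V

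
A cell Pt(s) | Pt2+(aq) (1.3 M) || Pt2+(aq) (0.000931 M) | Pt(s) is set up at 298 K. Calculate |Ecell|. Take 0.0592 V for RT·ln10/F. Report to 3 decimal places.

0.093 V

For a concentration cell E°cell = 0, since both electrodes use the same couple.
The compartment with the higher Pt2+(aq) concentration (1.3 M) acts as the cathode; ions are reduced there and produced at the dilute (0.000931 M) anode.
With n = 2, Ecell = −(0.0592/2)·log([dilute]/[conc]) = −(0.0592/2)·log(0.000931/1.3) = +0.093 V.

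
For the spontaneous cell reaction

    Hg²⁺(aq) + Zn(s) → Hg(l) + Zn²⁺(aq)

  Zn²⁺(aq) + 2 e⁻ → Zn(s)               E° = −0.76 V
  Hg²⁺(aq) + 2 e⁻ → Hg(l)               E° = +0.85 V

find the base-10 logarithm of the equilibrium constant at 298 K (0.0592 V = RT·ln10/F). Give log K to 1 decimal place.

The Hg²⁺/Hg couple is reduced (cathode); E°cell = +0.85 − (−0.76) = +1.61 V with n = 2.
At equilibrium E = 0, so log K = nE°cell / 0.0592 = (2)(+1.61) / 0.0592 = 54.4.

log K = 54.4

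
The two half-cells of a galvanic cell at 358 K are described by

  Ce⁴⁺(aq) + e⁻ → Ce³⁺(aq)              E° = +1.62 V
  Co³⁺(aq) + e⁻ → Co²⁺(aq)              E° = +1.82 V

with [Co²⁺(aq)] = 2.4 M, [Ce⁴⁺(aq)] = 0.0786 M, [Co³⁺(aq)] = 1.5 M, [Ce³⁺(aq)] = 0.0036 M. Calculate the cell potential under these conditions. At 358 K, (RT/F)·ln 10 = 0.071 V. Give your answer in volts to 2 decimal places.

+0.09 V

Co³⁺/Co²⁺ is reduced (cathode, E° = +1.82 V) and Ce⁴⁺/Ce³⁺ is oxidized (anode).
E°cell = E°cat − E°an = +1.82 − (+1.62) = +0.20 V; n = 1.
The balanced reaction is Co³⁺(aq) + Ce³⁺(aq) → Co²⁺(aq) + Ce⁴⁺(aq), so Q = ([Co²⁺(aq)]·[Ce⁴⁺(aq)]) / ([Co³⁺(aq)]·[Ce³⁺(aq)]) = 34.9 and log Q = 1.543.
By the Nernst equation, E = +0.20 − (0.071/1)·(1.543) = +0.09 V.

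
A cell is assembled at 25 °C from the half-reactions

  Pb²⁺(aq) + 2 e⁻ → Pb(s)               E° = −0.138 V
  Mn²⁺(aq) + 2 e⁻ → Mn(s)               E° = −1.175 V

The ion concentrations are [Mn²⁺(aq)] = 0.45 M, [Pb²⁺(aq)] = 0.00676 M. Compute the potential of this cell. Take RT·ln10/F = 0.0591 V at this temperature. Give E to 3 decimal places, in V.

Pb²⁺/Pb is reduced (cathode, E° = −0.138 V) and Mn²⁺/Mn is oxidized (anode).
E°cell = −0.138 − (−1.175) = +1.037 V, with n = 2 electrons transferred.
Balancing gives Pb²⁺(aq) + Mn(s) → Pb(s) + Mn²⁺(aq); hence Q = [Mn²⁺(aq)] / [Pb²⁺(aq)] = 66.6 (log Q = 1.823).
By the Nernst equation, E = +1.037 − (0.0591/2)·(1.823) = +0.983 V.

+0.983 V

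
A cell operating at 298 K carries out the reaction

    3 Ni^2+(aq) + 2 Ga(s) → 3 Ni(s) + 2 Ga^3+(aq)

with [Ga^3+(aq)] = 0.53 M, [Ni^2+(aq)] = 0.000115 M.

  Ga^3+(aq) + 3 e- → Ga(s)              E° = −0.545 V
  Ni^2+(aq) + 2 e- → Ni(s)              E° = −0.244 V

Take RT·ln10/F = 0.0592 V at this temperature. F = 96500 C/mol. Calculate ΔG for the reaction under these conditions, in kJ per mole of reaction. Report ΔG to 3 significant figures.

−110 kJ/mol

E°cell = −0.244 − (−0.545) = +0.301 V; the balanced reaction transfers n = 6 electrons.
The reaction quotient is [Ga^3+(aq)]^2 / [Ni^2+(aq)]^3 = 1.85×10^11; by Nernst, E = +0.301 − (0.0592/6)(11.266) = +0.1898 V.
ΔG = −nFE = −(6)(96500)(+0.1898) J/mol = −110 kJ/mol.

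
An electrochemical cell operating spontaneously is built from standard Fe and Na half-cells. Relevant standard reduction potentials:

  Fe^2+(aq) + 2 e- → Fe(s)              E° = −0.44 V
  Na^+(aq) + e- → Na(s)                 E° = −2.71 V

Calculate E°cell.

The Fe²⁺/Fe couple has the higher E°, so Fe ion is reduced (cathode) and Na is oxidized (anode).
E°cell = E°(cathode) − E°(anode) = −0.44 − (−2.71) = +2.27 V.

+2.27 V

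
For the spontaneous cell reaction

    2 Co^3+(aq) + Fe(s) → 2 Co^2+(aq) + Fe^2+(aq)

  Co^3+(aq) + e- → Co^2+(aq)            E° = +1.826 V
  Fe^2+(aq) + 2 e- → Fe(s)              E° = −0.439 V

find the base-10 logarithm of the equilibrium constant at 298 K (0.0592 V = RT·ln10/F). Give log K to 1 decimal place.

The Co³⁺/Co²⁺ couple is reduced (cathode); E°cell = +1.826 − (−0.439) = +2.265 V with n = 2.
At equilibrium E = 0, so log K = nE°cell / 0.0592 = (2)(+2.265) / 0.0592 = 76.5.

log K = 76.5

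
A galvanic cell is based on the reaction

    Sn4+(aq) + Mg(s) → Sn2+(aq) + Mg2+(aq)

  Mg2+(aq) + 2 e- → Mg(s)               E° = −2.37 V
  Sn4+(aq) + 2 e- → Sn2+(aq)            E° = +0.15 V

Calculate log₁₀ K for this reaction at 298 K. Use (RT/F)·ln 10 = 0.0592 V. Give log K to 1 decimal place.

The Sn⁴⁺/Sn²⁺ couple is reduced (cathode); E°cell = +0.15 − (−2.37) = +2.52 V with n = 2.
At equilibrium E = 0, so log K = nE°cell / 0.0592 = (2)(+2.52) / 0.0592 = 85.1.

log K = 85.1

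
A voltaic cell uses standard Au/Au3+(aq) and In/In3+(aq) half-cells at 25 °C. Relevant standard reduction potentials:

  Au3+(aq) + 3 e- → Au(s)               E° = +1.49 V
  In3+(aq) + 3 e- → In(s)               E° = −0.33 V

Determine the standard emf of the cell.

Of the two couples in this cell, the one with the more positive reduction potential is reduced at the cathode: here that is Au³⁺/Au (+1.49 V); In³⁺/In (−0.33 V) is the anode.
E°cell = E°(cathode) − E°(anode) = +1.49 − (−0.33) = +1.82 V.

+1.82 V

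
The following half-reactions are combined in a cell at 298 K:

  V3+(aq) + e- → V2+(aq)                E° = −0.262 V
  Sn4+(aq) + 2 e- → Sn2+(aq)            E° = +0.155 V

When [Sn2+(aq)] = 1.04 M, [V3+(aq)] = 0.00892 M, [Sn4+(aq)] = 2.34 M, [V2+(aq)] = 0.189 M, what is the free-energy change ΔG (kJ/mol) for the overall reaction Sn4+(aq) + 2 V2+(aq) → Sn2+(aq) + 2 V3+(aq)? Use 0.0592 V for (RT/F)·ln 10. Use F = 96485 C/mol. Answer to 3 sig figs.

The standard cell potential is +0.155 − (−0.262) = +0.417 V, with n = 2 electrons in the balanced equation.
Here Q = ([Sn2+(aq)]·[V3+(aq)]^2) / ([Sn4+(aq)]·[V2+(aq)]^2) = 0.00099 (log Q = −3.004), giving E = +0.417 − (0.0592/2)·(−3.004) = +0.5059 V.
ΔG = −nFE = −(2)(96485)(+0.5059) J/mol = −97.6 kJ/mol.

−97.6 kJ/mol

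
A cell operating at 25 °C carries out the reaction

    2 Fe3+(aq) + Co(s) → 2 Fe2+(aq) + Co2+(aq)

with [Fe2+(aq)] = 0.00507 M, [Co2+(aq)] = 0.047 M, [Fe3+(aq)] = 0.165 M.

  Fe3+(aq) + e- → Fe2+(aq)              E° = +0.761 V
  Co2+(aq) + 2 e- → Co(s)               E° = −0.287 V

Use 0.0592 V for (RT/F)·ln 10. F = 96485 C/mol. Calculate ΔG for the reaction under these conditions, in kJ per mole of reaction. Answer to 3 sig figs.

E°cell = +0.761 − (−0.287) = +1.048 V; the balanced reaction transfers n = 2 electrons.
Q = ([Fe2+(aq)]^2·[Co2+(aq)]) / [Fe3+(aq)]^2 = 4.44×10^−5, so log Q = −4.353 and E = +1.048 − (0.0592/2)(−4.353) = +1.1768 V.
ΔG = −nFE = −(2)(96485)(+1.1768) J/mol = −227 kJ/mol.

−227 kJ/mol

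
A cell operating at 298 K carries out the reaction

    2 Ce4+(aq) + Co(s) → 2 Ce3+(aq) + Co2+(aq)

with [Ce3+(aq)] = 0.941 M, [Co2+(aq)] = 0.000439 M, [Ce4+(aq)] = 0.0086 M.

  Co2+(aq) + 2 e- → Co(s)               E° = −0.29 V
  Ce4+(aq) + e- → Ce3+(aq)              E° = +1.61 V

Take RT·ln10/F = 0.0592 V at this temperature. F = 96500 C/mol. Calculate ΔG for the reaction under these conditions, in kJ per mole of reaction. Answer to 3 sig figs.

The standard cell potential is +1.61 − (−0.29) = +1.90 V, with n = 2 electrons in the balanced equation.
Q = ([Ce3+(aq)]^2·[Co2+(aq)]) / [Ce4+(aq)]^2 = 5.26, so log Q = 0.721 and E = +1.90 − (0.0592/2)(0.721) = +1.8787 V.
ΔG = −nFE = −(2)(96500)(+1.8787) J/mol = −363 kJ/mol.

−363 kJ/mol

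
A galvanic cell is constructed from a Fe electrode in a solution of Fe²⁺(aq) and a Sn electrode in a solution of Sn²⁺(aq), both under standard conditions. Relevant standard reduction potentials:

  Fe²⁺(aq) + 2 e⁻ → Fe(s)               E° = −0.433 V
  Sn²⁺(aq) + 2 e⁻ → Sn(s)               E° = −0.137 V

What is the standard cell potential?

+0.296 V

The Sn²⁺/Sn couple has the higher E°, so Sn ion is reduced (cathode) and Fe is oxidized (anode).
E°cell = E°(cathode) − E°(anode) = −0.137 − (−0.433) = +0.296 V.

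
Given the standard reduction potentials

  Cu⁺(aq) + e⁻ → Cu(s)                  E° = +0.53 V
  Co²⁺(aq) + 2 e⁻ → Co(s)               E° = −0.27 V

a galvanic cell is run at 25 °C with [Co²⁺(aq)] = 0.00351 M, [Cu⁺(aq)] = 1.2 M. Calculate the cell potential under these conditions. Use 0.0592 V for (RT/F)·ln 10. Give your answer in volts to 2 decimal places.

The Cu⁺/Cu couple has the more positive E°, so it is the cathode; Co²⁺/Co is the anode.
The standard potential is +0.53 − (−0.27) = +0.80 V and the balanced reaction transfers n = 2 electrons.
The balanced reaction is 2 Cu⁺(aq) + Co(s) → 2 Cu(s) + Co²⁺(aq), so Q = [Co²⁺(aq)] / [Cu⁺(aq)]^2 = 0.00244 and log Q = −2.613.
E = E° − (0.0592/n)·log Q = +0.80 − (0.0592/2)(−2.613) = +0.88 V.

+0.88 V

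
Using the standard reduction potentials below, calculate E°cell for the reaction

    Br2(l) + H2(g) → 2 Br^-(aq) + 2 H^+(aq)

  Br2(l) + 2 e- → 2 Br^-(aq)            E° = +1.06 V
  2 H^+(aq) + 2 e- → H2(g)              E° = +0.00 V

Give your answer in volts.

In the reaction as written, Br2(l) is reduced (cathode) and H^+(aq) is produced by oxidation at the anode.
E°cell = E°(cathode) − E°(anode) = +1.06 − (+0.00) = +1.06 V.

+1.06 V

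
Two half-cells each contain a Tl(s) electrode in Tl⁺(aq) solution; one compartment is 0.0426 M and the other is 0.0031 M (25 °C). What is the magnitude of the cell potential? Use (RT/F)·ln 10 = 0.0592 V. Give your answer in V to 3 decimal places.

0.067 V

For a concentration cell E°cell = 0, since both electrodes use the same couple.
The compartment with the higher Tl⁺(aq) concentration (0.0426 M) acts as the cathode; ions are reduced there and produced at the dilute (0.0031 M) anode.
With n = 1, Ecell = −(0.0592/1)·log([dilute]/[conc]) = −(0.0592/1)·log(0.0031/0.0426) = +0.067 V.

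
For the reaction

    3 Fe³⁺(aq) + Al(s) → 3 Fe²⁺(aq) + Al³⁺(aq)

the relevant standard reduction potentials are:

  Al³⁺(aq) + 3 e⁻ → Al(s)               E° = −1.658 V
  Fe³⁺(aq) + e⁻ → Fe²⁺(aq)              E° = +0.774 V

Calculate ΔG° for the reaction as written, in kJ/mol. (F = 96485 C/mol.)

−704 kJ/mol

In the reaction as written Fe³⁺(aq) is reduced, so the Fe³⁺/Fe²⁺ couple is the cathode and Al³⁺/Al is the anode.
E°cell = +0.774 − (−1.658) = +2.432 V; balancing electrons gives n = 3.
ΔG° = −nFE°cell = −(3)(96485)(+2.432) J/mol = −704 kJ/mol.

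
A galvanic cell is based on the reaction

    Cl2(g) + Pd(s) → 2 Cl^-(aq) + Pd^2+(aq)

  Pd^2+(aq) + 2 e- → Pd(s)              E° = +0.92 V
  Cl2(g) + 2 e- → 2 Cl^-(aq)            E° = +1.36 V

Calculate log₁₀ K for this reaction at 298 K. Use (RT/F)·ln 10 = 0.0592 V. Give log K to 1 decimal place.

The Cl₂/Cl⁻ couple is reduced (cathode); E°cell = +1.36 − (+0.92) = +0.44 V with n = 2.
At equilibrium E = 0, so log K = nE°cell / 0.0592 = (2)(+0.44) / 0.0592 = 14.9.

log K = 14.9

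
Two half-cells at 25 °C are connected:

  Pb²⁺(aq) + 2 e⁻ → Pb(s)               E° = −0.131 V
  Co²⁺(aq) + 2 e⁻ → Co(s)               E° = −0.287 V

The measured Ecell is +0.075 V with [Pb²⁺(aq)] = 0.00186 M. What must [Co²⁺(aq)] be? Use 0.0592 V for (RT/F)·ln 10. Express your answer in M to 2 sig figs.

With Pb²⁺/Pb at the cathode and Co²⁺/Co at the anode, E°cell = −0.131 − (−0.287) = +0.156 V (n = 2).
From the Nernst equation, log Q = n(E° − E)/0.0592 = 2·(+0.156 − (+0.075))/0.0592 = 2.736.
Balancing electrons gives Pb²⁺(aq) + Co(s) → Pb(s) + Co²⁺(aq); thus Q = [Co²⁺(aq)] / [Pb²⁺(aq)].
Solving for the unknown gives log [Co²⁺(aq)] = 0.006, so [Co²⁺(aq)] ≈ 1.0 M.

1.0 M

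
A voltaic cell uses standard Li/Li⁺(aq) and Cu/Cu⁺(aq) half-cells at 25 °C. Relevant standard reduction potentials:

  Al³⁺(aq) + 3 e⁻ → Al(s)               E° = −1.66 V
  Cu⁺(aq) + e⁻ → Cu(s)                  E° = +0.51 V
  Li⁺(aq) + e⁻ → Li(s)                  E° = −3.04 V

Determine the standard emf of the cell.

+3.55 V

The Cu⁺/Cu couple has the higher E°, so Cu ion is reduced (cathode) and Li is oxidized (anode).
E°cell = E°(cathode) − E°(anode) = +0.51 − (−3.04) = +3.55 V.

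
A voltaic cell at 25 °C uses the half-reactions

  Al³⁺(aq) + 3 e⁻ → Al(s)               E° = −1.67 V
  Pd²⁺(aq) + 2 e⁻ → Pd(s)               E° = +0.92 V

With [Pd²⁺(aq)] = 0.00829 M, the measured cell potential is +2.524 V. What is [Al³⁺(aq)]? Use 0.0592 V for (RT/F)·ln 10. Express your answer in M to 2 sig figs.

1.7 M

The Pd²⁺/Pd couple has the larger reduction potential, so it is the cathode: E°cell = +0.92 − (−1.67) = +2.59 V and n = 6.
From the Nernst equation, log Q = n(E° − E)/0.0592 = 6·(+2.59 − (+2.524))/0.0592 = 6.689.
For 3 Pd²⁺(aq) + 2 Al(s) → 3 Pd(s) + 2 Al³⁺(aq), the reaction quotient is Q = [Al³⁺(aq)]^2 / [Pd²⁺(aq)]^3.
Substituting the known concentrations and solving, log [Al³⁺(aq)] = 0.222 and [Al³⁺(aq)] = 1.7 M.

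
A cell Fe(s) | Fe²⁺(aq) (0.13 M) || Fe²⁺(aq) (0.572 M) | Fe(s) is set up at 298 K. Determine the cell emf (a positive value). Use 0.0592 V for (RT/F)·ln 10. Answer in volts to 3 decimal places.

0.019 V

For a concentration cell E°cell = 0, since both electrodes use the same couple.
The compartment with the higher Fe²⁺(aq) concentration (0.572 M) acts as the cathode; ions are reduced there and produced at the dilute (0.13 M) anode.
With n = 2, Ecell = −(0.0592/2)·log([dilute]/[conc]) = −(0.0592/2)·log(0.13/0.572) = +0.019 V.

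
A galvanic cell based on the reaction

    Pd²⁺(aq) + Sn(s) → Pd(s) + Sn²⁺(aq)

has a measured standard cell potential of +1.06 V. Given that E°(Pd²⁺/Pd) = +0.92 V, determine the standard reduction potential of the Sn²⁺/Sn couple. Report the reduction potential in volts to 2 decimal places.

−0.14 V

In the reaction as written the Pd²⁺/Pd couple is reduced (cathode) and Sn²⁺/Sn is oxidized (anode), so E°cell = E°(Pd²⁺/Pd) − E°(Sn²⁺/Sn).
E°(Sn²⁺/Sn) = E°(cathode) − E°cell = +0.92 − (+1.06) = −0.14 V.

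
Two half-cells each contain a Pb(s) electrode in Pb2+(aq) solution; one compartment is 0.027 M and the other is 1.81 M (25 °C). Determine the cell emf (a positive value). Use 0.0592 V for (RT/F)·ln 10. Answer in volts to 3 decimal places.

0.054 V

For a concentration cell E°cell = 0, since both electrodes use the same couple.
The compartment with the higher Pb2+(aq) concentration (1.81 M) acts as the cathode; ions are reduced there and produced at the dilute (0.027 M) anode.
With n = 2, Ecell = −(0.0592/2)·log([dilute]/[conc]) = −(0.0592/2)·log(0.027/1.81) = +0.054 V.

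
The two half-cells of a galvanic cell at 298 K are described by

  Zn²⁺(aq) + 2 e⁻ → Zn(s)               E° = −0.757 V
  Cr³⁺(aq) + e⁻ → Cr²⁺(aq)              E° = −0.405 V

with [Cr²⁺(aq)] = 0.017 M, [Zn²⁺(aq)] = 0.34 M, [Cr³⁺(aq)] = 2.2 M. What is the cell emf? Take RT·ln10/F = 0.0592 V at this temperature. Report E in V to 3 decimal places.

Since E°(Cr³⁺/Cr²⁺) > E°(Zn²⁺/Zn), Cr³⁺/Cr²⁺ serves as the cathode.
E°cell = E°cat − E°an = −0.405 − (−0.757) = +0.352 V; n = 2.
Balancing gives 2 Cr³⁺(aq) + Zn(s) → 2 Cr²⁺(aq) + Zn²⁺(aq); hence Q = ([Cr²⁺(aq)]^2·[Zn²⁺(aq)]) / [Cr³⁺(aq)]^2 = 2.03×10^−5 (log Q = −4.692).
By the Nernst equation, E = +0.352 − (0.0592/2)·(−4.692) = +0.491 V.

+0.491 V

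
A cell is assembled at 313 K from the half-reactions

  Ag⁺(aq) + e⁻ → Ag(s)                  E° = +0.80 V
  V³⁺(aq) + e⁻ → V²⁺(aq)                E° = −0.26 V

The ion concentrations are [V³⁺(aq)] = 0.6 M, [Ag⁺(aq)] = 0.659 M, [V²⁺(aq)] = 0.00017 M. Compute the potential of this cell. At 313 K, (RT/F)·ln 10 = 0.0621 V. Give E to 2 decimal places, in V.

Ag⁺/Ag is reduced (cathode, E° = +0.80 V) and V³⁺/V²⁺ is oxidized (anode).
The standard potential is +0.80 − (−0.26) = +1.06 V and the balanced reaction transfers n = 1 electron.
For the overall reaction Ag⁺(aq) + V²⁺(aq) → Ag(s) + V³⁺(aq), Q = [V³⁺(aq)] / ([Ag⁺(aq)]·[V²⁺(aq)]) = 5.36×10^3, giving log Q = 3.729.
E = E° − (0.0621/n)·log Q = +1.06 − (0.0621/1)(3.729) = +0.83 V.

+0.83 V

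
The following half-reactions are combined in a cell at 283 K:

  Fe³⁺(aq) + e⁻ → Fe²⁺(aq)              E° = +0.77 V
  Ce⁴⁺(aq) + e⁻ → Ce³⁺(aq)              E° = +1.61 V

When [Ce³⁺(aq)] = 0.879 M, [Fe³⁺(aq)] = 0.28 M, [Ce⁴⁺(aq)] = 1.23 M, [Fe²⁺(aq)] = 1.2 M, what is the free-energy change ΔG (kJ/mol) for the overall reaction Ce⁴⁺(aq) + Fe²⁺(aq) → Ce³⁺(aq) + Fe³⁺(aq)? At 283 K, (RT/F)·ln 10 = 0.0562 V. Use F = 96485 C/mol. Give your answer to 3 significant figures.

−85.3 kJ/mol

E°cell = +1.61 − (+0.77) = +0.84 V; the balanced reaction transfers n = 1 electron.
Here Q = ([Ce³⁺(aq)]·[Fe³⁺(aq)]) / ([Ce⁴⁺(aq)]·[Fe²⁺(aq)]) = 0.167 (log Q = −0.778), giving E = +0.84 − (0.0562/1)·(−0.778) = +0.8837 V.
Finally ΔG = −nFE = −(1)(96485 C/mol)(+0.8837 V) = −85.3 kJ/mol.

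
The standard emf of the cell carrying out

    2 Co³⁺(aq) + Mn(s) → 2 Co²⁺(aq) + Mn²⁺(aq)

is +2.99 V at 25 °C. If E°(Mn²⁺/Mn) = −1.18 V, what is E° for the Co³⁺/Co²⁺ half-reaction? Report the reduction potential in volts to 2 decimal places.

+1.81 V

In the reaction as written the Co³⁺/Co²⁺ couple is reduced (cathode) and Mn²⁺/Mn is oxidized (anode), so E°cell = E°(Co³⁺/Co²⁺) − E°(Mn²⁺/Mn).
E°(Co³⁺/Co²⁺) = E°cell + E°(anode) = +2.99 + (−1.18) = +1.81 V.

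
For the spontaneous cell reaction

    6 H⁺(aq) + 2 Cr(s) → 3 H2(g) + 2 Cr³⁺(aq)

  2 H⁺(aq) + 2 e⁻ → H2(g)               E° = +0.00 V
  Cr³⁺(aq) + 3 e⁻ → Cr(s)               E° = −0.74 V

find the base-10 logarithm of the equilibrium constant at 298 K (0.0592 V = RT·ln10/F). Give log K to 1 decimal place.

log K = 75.0

The 2H⁺/H₂ couple is reduced (cathode); E°cell = +0.00 − (−0.74) = +0.74 V with n = 6.
At equilibrium E = 0, so log K = nE°cell / 0.0592 = (6)(+0.74) / 0.0592 = 75.0.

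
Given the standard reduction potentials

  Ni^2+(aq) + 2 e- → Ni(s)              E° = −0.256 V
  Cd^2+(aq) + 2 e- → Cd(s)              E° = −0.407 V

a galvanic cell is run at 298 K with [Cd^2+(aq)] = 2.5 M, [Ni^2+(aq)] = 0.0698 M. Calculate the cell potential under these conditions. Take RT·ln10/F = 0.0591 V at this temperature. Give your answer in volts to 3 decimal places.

Since E°(Ni²⁺/Ni) > E°(Cd²⁺/Cd), Ni²⁺/Ni serves as the cathode.
E°cell = E°cat − E°an = −0.256 − (−0.407) = +0.151 V; n = 2.
The balanced reaction is Ni^2+(aq) + Cd(s) → Ni(s) + Cd^2+(aq), so Q = [Cd^2+(aq)] / [Ni^2+(aq)] = 35.8 and log Q = 1.554.
Applying E = E° − (RT ln10/nF)·log Q gives +0.151 − (0.0591/2)(1.554) = +0.105 V.

+0.105 V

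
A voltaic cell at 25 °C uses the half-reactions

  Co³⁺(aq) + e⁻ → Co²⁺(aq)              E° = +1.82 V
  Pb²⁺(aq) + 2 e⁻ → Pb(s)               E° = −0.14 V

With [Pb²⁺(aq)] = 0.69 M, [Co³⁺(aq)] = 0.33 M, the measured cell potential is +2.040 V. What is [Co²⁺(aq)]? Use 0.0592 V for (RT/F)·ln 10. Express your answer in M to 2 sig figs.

0.018 M

Co³⁺/Co²⁺ is the cathode (higher E°); E°cell = +1.82 − (−0.14) = +1.96 V with n = 2.
Since E = E° − (0.0592/n)·log Q, log Q = n(E° − E)/0.0592 = −2.703.
The balanced reaction is 2 Co³⁺(aq) + Pb(s) → 2 Co²⁺(aq) + Pb²⁺(aq), so Q = ([Co²⁺(aq)]^2·[Pb²⁺(aq)]) / [Co³⁺(aq)]^2.
Isolating [Co²⁺(aq)] in Q = 10^{−2.703} yields log [Co²⁺(aq)] = −1.752, i.e. 0.018 M.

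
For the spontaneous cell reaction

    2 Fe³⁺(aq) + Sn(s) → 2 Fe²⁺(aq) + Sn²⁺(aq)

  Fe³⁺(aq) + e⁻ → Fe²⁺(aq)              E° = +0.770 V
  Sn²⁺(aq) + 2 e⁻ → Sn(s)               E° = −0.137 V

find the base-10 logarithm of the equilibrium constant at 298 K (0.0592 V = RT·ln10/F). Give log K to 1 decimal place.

The Fe³⁺/Fe²⁺ couple is reduced (cathode); E°cell = +0.770 − (−0.137) = +0.907 V with n = 2.
At equilibrium E = 0, so log K = nE°cell / 0.0592 = (2)(+0.907) / 0.0592 = 30.6.

log K = 30.6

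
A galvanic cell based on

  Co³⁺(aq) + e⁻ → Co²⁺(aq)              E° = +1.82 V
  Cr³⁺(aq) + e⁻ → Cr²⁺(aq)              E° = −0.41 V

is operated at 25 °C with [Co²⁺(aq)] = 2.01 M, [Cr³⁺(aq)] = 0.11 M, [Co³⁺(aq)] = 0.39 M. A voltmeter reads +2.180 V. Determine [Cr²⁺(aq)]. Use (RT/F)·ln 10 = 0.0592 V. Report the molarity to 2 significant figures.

Co³⁺/Co²⁺ is the cathode (higher E°); E°cell = +1.82 − (−0.41) = +2.23 V with n = 1.
Since E = E° − (0.0592/n)·log Q, log Q = n(E° − E)/0.0592 = 0.845.
The balanced reaction is Co³⁺(aq) + Cr²⁺(aq) → Co²⁺(aq) + Cr³⁺(aq), so Q = ([Co²⁺(aq)]·[Cr³⁺(aq)]) / ([Co³⁺(aq)]·[Cr²⁺(aq)]).
Solving for the unknown gives log [Cr²⁺(aq)] = −1.091, so [Cr²⁺(aq)] ≈ 0.081 M.

0.081 M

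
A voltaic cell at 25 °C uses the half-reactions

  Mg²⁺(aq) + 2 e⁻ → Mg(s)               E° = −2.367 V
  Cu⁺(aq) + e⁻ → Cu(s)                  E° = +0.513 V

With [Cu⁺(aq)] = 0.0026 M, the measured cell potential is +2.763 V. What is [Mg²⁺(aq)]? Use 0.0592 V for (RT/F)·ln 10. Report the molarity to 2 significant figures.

Cu⁺/Cu is the cathode (higher E°); E°cell = +0.513 − (−2.367) = +2.880 V with n = 2.
Rearranging E = E° − (0.0592/n)·log Q gives log Q = 2(+2.880 − (+2.763))/0.0592 = 3.953.
Balancing electrons gives 2 Cu⁺(aq) + Mg(s) → 2 Cu(s) + Mg²⁺(aq); thus Q = [Mg²⁺(aq)] / [Cu⁺(aq)]^2.
Substituting the known concentrations and solving, log [Mg²⁺(aq)] = −1.217 and [Mg²⁺(aq)] = 0.061 M.

0.061 M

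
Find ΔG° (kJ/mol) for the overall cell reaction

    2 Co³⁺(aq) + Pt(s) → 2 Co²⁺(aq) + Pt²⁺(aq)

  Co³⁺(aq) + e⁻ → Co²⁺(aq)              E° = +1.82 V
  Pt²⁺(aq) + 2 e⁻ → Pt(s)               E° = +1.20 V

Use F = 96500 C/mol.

In the reaction as written Co³⁺(aq) is reduced, so the Co³⁺/Co²⁺ couple is the cathode and Pt²⁺/Pt is the anode.
E°cell = +1.82 − (+1.20) = +0.62 V; balancing electrons gives n = 2.
ΔG° = −nFE°cell = −(2)(96500)(+0.62) J/mol = −120 kJ/mol.

−120 kJ/mol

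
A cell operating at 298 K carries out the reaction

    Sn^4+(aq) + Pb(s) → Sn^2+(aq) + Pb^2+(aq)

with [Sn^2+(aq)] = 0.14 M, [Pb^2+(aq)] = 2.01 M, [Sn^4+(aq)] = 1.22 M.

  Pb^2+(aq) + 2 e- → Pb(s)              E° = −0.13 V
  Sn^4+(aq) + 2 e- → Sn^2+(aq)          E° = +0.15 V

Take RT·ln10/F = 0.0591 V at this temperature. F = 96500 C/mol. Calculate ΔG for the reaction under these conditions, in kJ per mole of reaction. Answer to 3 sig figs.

The standard cell potential is +0.15 − (−0.13) = +0.28 V, with n = 2 electrons in the balanced equation.
The reaction quotient is ([Sn^2+(aq)]·[Pb^2+(aq)]) / [Sn^4+(aq)] = 0.231; by Nernst, E = +0.28 − (0.0591/2)(−0.637) = +0.2988 V.
Then ΔG = −nFE = −2 × 96500 × +0.2988 J/mol = −57.7 kJ/mol.

−57.7 kJ/mol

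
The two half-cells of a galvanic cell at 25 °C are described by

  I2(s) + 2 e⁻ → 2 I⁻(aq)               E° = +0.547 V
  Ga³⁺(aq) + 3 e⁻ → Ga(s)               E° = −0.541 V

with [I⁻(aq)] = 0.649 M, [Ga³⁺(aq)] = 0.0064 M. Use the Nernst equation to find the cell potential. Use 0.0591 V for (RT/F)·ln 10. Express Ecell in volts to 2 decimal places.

+1.14 V

The I₂/I⁻ couple has the more positive E°, so it is the cathode; Ga³⁺/Ga is the anode.
E°cell = +0.547 − (−0.541) = +1.088 V, with n = 6 electrons transferred.
The balanced reaction is 3 I2(s) + 2 Ga(s) → 6 I⁻(aq) + 2 Ga³⁺(aq), so Q = [I⁻(aq)]^6·[Ga³⁺(aq)]^2 = 3.06×10^−6 and log Q = −5.514.
By the Nernst equation, E = +1.088 − (0.0591/6)·(−5.514) = +1.14 V.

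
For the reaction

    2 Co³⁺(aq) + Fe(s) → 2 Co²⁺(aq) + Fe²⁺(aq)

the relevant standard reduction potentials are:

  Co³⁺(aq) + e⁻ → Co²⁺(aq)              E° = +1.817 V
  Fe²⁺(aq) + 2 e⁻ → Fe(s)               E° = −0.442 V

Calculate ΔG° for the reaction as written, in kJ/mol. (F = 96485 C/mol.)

−436 kJ/mol

In the reaction as written Co³⁺(aq) is reduced, so the Co³⁺/Co²⁺ couple is the cathode and Fe²⁺/Fe is the anode.
E°cell = +1.817 − (−0.442) = +2.259 V; balancing electrons gives n = 2.
ΔG° = −nFE°cell = −(2)(96485)(+2.259) J/mol = −436 kJ/mol.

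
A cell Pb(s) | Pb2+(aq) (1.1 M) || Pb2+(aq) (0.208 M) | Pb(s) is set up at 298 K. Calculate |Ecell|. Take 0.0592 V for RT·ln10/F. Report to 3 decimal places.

For a concentration cell E°cell = 0, since both electrodes use the same couple.
The compartment with the higher Pb2+(aq) concentration (1.1 M) acts as the cathode; ions are reduced there and produced at the dilute (0.208 M) anode.
With n = 2, Ecell = −(0.0592/2)·log([dilute]/[conc]) = −(0.0592/2)·log(0.208/1.1) = +0.021 V.

0.021 V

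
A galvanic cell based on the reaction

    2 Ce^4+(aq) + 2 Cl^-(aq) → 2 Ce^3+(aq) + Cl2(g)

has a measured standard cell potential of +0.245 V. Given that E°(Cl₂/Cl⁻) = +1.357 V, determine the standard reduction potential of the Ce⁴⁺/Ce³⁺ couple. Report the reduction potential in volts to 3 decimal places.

+1.602 V

In the reaction as written the Ce⁴⁺/Ce³⁺ couple is reduced (cathode) and Cl₂/Cl⁻ is oxidized (anode), so E°cell = E°(Ce⁴⁺/Ce³⁺) − E°(Cl₂/Cl⁻).
E°(Ce⁴⁺/Ce³⁺) = E°cell + E°(anode) = +0.245 + (+1.357) = +1.602 V.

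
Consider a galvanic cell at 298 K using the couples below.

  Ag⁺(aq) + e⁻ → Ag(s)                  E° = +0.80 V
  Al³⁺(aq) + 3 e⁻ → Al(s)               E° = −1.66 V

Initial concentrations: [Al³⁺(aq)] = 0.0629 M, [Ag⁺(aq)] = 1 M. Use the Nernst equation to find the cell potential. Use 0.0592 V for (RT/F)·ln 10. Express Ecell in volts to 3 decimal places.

The Ag⁺/Ag couple has the more positive E°, so it is the cathode; Al³⁺/Al is the anode.
The standard potential is +0.80 − (−1.66) = +2.46 V and the balanced reaction transfers n = 3 electrons.
Balancing gives 3 Ag⁺(aq) + Al(s) → 3 Ag(s) + Al³⁺(aq); hence Q = [Al³⁺(aq)] / [Ag⁺(aq)]^3 = 0.0629 (log Q = −1.201).
By the Nernst equation, E = +2.46 − (0.0592/3)·(−1.201) = +2.484 V.

+2.484 V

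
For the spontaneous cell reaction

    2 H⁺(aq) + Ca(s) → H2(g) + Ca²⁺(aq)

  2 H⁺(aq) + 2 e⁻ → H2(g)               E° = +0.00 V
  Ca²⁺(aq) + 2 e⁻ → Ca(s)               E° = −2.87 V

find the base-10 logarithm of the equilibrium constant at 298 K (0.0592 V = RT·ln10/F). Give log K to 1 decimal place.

The 2H⁺/H₂ couple is reduced (cathode); E°cell = +0.00 − (−2.87) = +2.87 V with n = 2.
At equilibrium E = 0, so log K = nE°cell / 0.0592 = (2)(+2.87) / 0.0592 = 97.0.

log K = 97.0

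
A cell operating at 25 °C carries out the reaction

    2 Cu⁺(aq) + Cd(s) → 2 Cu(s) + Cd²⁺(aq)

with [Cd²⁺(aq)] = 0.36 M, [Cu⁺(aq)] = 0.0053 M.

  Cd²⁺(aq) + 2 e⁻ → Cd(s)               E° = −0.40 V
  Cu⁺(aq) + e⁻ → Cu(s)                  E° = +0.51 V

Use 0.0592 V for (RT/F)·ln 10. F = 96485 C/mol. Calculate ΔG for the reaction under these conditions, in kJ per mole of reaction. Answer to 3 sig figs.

E°cell = +0.51 − (−0.40) = +0.91 V; the balanced reaction transfers n = 2 electrons.
The reaction quotient is [Cd²⁺(aq)] / [Cu⁺(aq)]^2 = 1.28×10^4; by Nernst, E = +0.91 − (0.0592/2)(4.108) = +0.7884 V.
ΔG = −nFE = −(2)(96485)(+0.7884) J/mol = −152 kJ/mol.

−152 kJ/mol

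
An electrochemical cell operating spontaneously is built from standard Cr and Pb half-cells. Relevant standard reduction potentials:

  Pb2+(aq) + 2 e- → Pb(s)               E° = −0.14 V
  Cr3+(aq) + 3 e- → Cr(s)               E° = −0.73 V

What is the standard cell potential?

The Pb²⁺/Pb couple has the higher E°, so Pb ion is reduced (cathode) and Cr is oxidized (anode).
E°cell = E°(cathode) − E°(anode) = −0.14 − (−0.73) = +0.59 V.

+0.59 V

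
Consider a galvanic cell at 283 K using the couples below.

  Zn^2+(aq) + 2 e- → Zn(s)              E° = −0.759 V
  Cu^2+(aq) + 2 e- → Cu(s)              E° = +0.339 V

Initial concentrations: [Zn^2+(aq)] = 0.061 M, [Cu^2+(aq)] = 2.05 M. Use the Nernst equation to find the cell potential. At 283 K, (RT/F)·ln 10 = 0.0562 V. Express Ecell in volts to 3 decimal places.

+1.141 V

The Cu²⁺/Cu couple has the more positive E°, so it is the cathode; Zn²⁺/Zn is the anode.
The standard potential is +0.339 − (−0.759) = +1.098 V and the balanced reaction transfers n = 2 electrons.
Balancing gives Cu^2+(aq) + Zn(s) → Cu(s) + Zn^2+(aq); hence Q = [Zn^2+(aq)] / [Cu^2+(aq)] = 0.0298 (log Q = −1.526).
By the Nernst equation, E = +1.098 − (0.0562/2)·(−1.526) = +1.141 V.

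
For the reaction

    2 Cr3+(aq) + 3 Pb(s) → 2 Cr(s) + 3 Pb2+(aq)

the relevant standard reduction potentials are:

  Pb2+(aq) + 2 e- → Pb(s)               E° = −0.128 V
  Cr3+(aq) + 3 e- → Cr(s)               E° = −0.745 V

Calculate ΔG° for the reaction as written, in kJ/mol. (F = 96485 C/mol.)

In the reaction as written Cr3+(aq) is reduced, so the Cr³⁺/Cr couple is the cathode and Pb²⁺/Pb is the anode.
E°cell = −0.745 − (−0.128) = −0.617 V; balancing electrons gives n = 6.
ΔG° = −nFE°cell = −(6)(96485)(−0.617) J/mol = +357 kJ/mol.

+357 kJ/mol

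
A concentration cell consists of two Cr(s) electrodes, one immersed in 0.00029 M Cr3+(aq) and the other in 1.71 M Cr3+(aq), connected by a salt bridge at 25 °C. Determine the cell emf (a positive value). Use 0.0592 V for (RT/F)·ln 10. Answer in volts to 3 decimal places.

0.074 V

For a concentration cell E°cell = 0, since both electrodes use the same couple.
The compartment with the higher Cr3+(aq) concentration (1.71 M) acts as the cathode; ions are reduced there and produced at the dilute (0.00029 M) anode.
With n = 3, Ecell = −(0.0592/3)·log([dilute]/[conc]) = −(0.0592/3)·log(0.00029/1.71) = +0.074 V.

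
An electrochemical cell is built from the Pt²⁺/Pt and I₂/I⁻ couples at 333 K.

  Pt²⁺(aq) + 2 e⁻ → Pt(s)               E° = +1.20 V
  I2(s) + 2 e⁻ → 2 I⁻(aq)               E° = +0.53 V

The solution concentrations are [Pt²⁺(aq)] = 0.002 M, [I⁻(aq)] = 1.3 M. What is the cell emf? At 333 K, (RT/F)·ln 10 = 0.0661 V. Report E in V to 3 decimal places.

Since E°(Pt²⁺/Pt) > E°(I₂/I⁻), Pt²⁺/Pt serves as the cathode.
E°cell = +1.20 − (+0.53) = +0.67 V, with n = 2 electrons transferred.
Balancing gives Pt²⁺(aq) + 2 I⁻(aq) → Pt(s) + I2(s); hence Q = 1 / ([Pt²⁺(aq)]·[I⁻(aq)]^2) = 296 (log Q = 2.471).
E = E° − (0.0661/n)·log Q = +0.67 − (0.0661/2)(2.471) = +0.588 V.

+0.588 V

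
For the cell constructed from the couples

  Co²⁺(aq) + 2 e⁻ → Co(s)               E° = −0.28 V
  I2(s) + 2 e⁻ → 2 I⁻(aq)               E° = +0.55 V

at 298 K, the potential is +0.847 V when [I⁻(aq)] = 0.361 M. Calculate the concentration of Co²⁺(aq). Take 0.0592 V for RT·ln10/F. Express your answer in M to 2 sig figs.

The I₂/I⁻ couple has the larger reduction potential, so it is the cathode: E°cell = +0.55 − (−0.28) = +0.83 V and n = 2.
Since E = E° − (0.0592/n)·log Q, log Q = n(E° − E)/0.0592 = −0.574.
For I2(s) + Co(s) → 2 I⁻(aq) + Co²⁺(aq), the reaction quotient is Q = [I⁻(aq)]^2·[Co²⁺(aq)].
Substituting the known concentrations and solving, log [Co²⁺(aq)] = 0.311 and [Co²⁺(aq)] = 2.0 M.

2.0 M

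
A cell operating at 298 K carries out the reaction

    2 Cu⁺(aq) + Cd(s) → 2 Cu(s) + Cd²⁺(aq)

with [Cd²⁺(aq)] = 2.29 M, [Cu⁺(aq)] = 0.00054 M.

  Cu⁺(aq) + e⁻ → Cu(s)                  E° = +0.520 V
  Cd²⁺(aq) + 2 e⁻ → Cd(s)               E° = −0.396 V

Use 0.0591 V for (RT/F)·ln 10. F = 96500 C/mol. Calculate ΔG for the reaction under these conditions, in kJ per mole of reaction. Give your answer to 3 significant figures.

With Cu⁺/Cu reduced at the cathode, E°cell = +0.520 − (−0.396) = +0.916 V and n = 2.
Here Q = [Cd²⁺(aq)] / [Cu⁺(aq)]^2 = 7.85×10^6 (log Q = 6.895), giving E = +0.916 − (0.0591/2)·(6.895) = +0.7123 V.
Finally ΔG = −nFE = −(2)(96500 C/mol)(+0.7123 V) = −137 kJ/mol.

−137 kJ/mol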